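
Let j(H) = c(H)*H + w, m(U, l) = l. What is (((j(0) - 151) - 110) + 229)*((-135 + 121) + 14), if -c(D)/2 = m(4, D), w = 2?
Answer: 0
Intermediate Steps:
c(D) = -2*D
j(H) = 2 - 2*H² (j(H) = (-2*H)*H + 2 = -2*H² + 2 = 2 - 2*H²)
(((j(0) - 151) - 110) + 229)*((-135 + 121) + 14) = ((((2 - 2*0²) - 151) - 110) + 229)*((-135 + 121) + 14) = ((((2 - 2*0) - 151) - 110) + 229)*(-14 + 14) = ((((2 + 0) - 151) - 110) + 229)*0 = (((2 - 151) - 110) + 229)*0 = ((-149 - 110) + 229)*0 = (-259 + 229)*0 = -30*0 = 0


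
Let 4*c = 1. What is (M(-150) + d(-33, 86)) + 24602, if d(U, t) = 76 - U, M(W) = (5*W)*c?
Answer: 49047/2 ≈ 24524.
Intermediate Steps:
c = ¼ (c = (¼)*1 = ¼ ≈ 0.25000)
M(W) = 5*W/4 (M(W) = (5*W)*(¼) = 5*W/4)
(M(-150) + d(-33, 86)) + 24602 = ((5/4)*(-150) + (76 - 1*(-33))) + 24602 = (-375/2 + (76 + 33)) + 24602 = (-375/2 + 109) + 24602 = -157/2 + 24602 = 49047/2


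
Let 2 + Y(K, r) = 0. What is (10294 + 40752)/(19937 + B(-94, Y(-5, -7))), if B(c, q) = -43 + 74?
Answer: 25523/9984 ≈ 2.5564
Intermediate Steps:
Y(K, r) = -2 (Y(K, r) = -2 + 0 = -2)
B(c, q) = 31
(10294 + 40752)/(19937 + B(-94, Y(-5, -7))) = (10294 + 40752)/(19937 + 31) = 51046/19968 = 51046*(1/19968) = 25523/9984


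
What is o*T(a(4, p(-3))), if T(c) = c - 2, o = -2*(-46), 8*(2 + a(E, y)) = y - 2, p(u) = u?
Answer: -851/2 ≈ -425.50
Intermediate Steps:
a(E, y) = -9/4 + y/8 (a(E, y) = -2 + (y - 2)/8 = -2 + (-2 + y)/8 = -2 + (-1/4 + y/8) = -9/4 + y/8)
o = 92
T(c) = -2 + c
o*T(a(4, p(-3))) = 92*(-2 + (-9/4 + (1/8)*(-3))) = 92*(-2 + (-9/4 - 3/8)) = 92*(-2 - 21/8) = 92*(-37/8) = -851/2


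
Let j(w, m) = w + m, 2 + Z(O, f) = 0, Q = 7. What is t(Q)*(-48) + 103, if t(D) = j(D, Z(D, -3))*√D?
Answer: 103 - 240*√7 ≈ -531.98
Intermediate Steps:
Z(O, f) = -2 (Z(O, f) = -2 + 0 = -2)
j(w, m) = m + w
t(D) = √D*(-2 + D) (t(D) = (-2 + D)*√D = √D*(-2 + D))
t(Q)*(-48) + 103 = (√7*(-2 + 7))*(-48) + 103 = (√7*5)*(-48) + 103 = (5*√7)*(-48) + 103 = -240*√7 + 103 = 103 - 240*√7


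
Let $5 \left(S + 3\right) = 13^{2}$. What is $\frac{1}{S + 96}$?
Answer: $\frac{5}{634} \approx 0.0078864$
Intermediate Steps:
$S = \frac{154}{5}$ ($S = -3 + \frac{13^{2}}{5} = -3 + \frac{1}{5} \cdot 169 = -3 + \frac{169}{5} = \frac{154}{5} \approx 30.8$)
$\frac{1}{S + 96} = \frac{1}{\frac{154}{5} + 96} = \frac{1}{\frac{634}{5}} = \frac{5}{634}$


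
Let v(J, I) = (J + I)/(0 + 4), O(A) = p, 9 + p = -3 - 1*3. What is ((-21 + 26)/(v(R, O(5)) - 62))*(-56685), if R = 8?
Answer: 75580/17 ≈ 4445.9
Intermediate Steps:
p = -15 (p = -9 + (-3 - 1*3) = -9 + (-3 - 3) = -9 - 6 = -15)
O(A) = -15
v(J, I) = I/4 + J/4 (v(J, I) = (I + J)/4 = (I + J)*(1/4) = I/4 + J/4)
((-21 + 26)/(v(R, O(5)) - 62))*(-56685) = ((-21 + 26)/(((1/4)*(-15) + (1/4)*8) - 62))*(-56685) = (5/((-15/4 + 2) - 62))*(-56685) = (5/(-7/4 - 62))*(-56685) = (5/(-255/4))*(-56685) = (5*(-4/255))*(-56685) = -4/51*(-56685) = 75580/17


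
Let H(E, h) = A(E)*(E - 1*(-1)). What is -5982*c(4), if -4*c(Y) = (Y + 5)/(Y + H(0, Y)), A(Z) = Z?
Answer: 26919/8 ≈ 3364.9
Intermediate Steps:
H(E, h) = E*(1 + E) (H(E, h) = E*(E - 1*(-1)) = E*(E + 1) = E*(1 + E))
c(Y) = -(5 + Y)/(4*Y) (c(Y) = -(Y + 5)/(4*(Y + 0*(1 + 0))) = -(5 + Y)/(4*(Y + 0*1)) = -(5 + Y)/(4*(Y + 0)) = -(5 + Y)/(4*Y))
-5982*c(4) = -2991*(-5 - 1*4)/(2*4) = -2991*(-5 - 4)/(2*4) = -2991*(-9)/(2*4) = -5982*(-9/16) = 26919/8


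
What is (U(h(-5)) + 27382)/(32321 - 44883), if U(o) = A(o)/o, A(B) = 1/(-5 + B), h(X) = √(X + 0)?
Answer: -821459/376860 - I*√5/376860 ≈ -2.1797 - 5.9334e-6*I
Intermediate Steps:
h(X) = √X
U(o) = 1/(o*(-5 + o)) (U(o) = 1/((-5 + o)*o) = 1/(o*(-5 + o)))
(U(h(-5)) + 27382)/(32321 - 44883) = (1/((√(-5))*(-5 + √(-5))) + 27382)/(32321 - 44883) = (1/(((I*√5))*(-5 + I*√5)) + 27382)/(-12562) = ((-I*√5/5)/(-5 + I*√5) + 27382)*(-1/12562) = (-I*√5/(5*(-5 + I*√5)) + 27382)*(-1/12562) = (27382 - I*√5/(5*(-5 + I*√5)))*(-1/12562) = -13691/6281 + I*√5/(62810*(-5 + I*√5))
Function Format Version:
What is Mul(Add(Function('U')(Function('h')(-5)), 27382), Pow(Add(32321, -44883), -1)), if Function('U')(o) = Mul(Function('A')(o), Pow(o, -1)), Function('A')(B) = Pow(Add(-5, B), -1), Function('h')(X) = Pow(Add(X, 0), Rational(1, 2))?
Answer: Add(Rational(-821459, 376860), Mul(Rational(-1, 376860), I, Pow(5, Rational(1, 2)))) ≈ Add(-2.1797, Mul(-5.9334e-6, I))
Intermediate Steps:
Function('h')(X) = Pow(X, Rational(1, 2))
Function('U')(o) = Mul(Pow(o, -1), Pow(Add(-5, o), -1)) (Function('U')(o) = Mul(Pow(Add(-5, o), -1), Pow(o, -1)) = Mul(Pow(o, -1), Pow(Add(-5, o), -1)))
Mul(Add(Function('U')(Function('h')(-5)), 27382), Pow(Add(32321, -44883), -1)) = Mul(Add(Mul(Pow(Pow(-5, Rational(1, 2)), -1), Pow(Add(-5, Pow(-5, Rational(1, 2))), -1)), 27382), Pow(Add(32321, -44883), -1)) = Mul(Add(Mul(Pow(Mul(I, Pow(5, Rational(1, 2))), -1), Pow(Add(-5, Mul(I, Pow(5, Rational(1, 2)))), -1)), 27382), Pow(-12562, -1)) = Mul(Add(Mul(Mul(Rational(-1, 5), I, Pow(5, Rational(1, 2))), Pow(Add(-5, Mul(I, Pow(5, Rational(1, 2)))), -1)), 27382), Rational(-1, 12562)) = Mul(Add(Mul(Rational(-1, 5), I, Pow(5, Rational(1, 2)), Pow(Add(-5, Mul(I, Pow(5, Rational(1, 2)))), -1)), 27382), Rational(-1, 12562)) = Mul(Add(27382, Mul(Rational(-1, 5), I, Pow(5, Rational(1, 2)), Pow(Add(-5, Mul(I, Pow(5, Rational(1, 2)))), -1))), Rational(-1, 12562)) = Add(Rational(-13691, 6281), Mul(Rational(1, 62810), I, Pow(5, Rational(1, 2)), Pow(Add(-5, Mul(I, Pow(5, Rational(1, 2)))), -1)))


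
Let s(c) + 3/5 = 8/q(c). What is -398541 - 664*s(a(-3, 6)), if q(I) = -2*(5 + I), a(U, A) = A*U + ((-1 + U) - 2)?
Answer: -37836827/95 ≈ -3.9828e+5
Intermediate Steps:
a(U, A) = -3 + U + A*U (a(U, A) = A*U + (-3 + U) = -3 + U + A*U)
q(I) = -10 - 2*I
s(c) = -⅗ + 8/(-10 - 2*c)
-398541 - 664*s(a(-3, 6)) = -398541 - 664*(-35 - 3*(-3 - 3 + 6*(-3)))/(5*(5 + (-3 - 3 + 6*(-3)))) = -398541 - 664*(-35 - 3*(-3 - 3 - 18))/(5*(5 + (-3 - 3 - 18))) = -398541 - 664*(-35 - 3*(-24))/(5*(5 - 24)) = -398541 - 664*(-35 + 72)/(5*(-19)) = -398541 - 664*(-1)*37/(5*19) = -398541 - 664*(-37/95) = -398541 + 24568/95 = -37836827/95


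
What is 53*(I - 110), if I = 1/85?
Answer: -495497/85 ≈ -5829.4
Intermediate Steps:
I = 1/85 ≈ 0.011765
53*(I - 110) = 53*(1/85 - 110) = 53*(-9349/85) = -495497/85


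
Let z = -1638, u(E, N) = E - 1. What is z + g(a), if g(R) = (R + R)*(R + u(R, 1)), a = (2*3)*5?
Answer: 1902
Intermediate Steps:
u(E, N) = -1 + E
a = 30 (a = 6*5 = 30)
g(R) = 2*R*(-1 + 2*R) (g(R) = (R + R)*(R + (-1 + R)) = (2*R)*(-1 + 2*R) = 2*R*(-1 + 2*R))
z + g(a) = -1638 + 2*30*(-1 + 2*30) = -1638 + 2*30*(-1 + 60) = -1638 + 2*30*59 = -1638 + 3540 = 1902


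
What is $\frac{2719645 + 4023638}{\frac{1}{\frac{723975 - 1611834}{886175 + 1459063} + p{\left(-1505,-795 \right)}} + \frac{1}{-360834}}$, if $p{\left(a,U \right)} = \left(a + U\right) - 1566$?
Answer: $- \frac{116736947629467619266}{4525445431} \approx -2.5796 \cdot 10^{10}$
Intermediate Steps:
$p{\left(a,U \right)} = -1566 + U + a$ ($p{\left(a,U \right)} = \left(U + a\right) - 1566 = -1566 + U + a$)
$\frac{2719645 + 4023638}{\frac{1}{\frac{723975 - 1611834}{886175 + 1459063} + p{\left(-1505,-795 \right)}} + \frac{1}{-360834}} = \frac{2719645 + 4023638}{\frac{1}{\frac{723975 - 1611834}{886175 + 1459063} - 3866} + \frac{1}{-360834}} = \frac{6743283}{\frac{1}{- \frac{887859}{2345238} - 3866} - \frac{1}{360834}} = \frac{6743283}{\frac{1}{\left(-887859\right) \frac{1}{2345238} - 3866} - \frac{1}{360834}} = \frac{6743283}{\frac{1}{- \frac{14093}{37226} - 3866} - \frac{1}{360834}} = \frac{6743283}{\frac{1}{- \frac{143929809}{37226}} - \frac{1}{360834}} = \frac{6743283}{- \frac{37226}{143929809} - \frac{1}{360834}} = \frac{6743283}{- \frac{4525445431}{17311589566902}} = 6743283 \left(- \frac{17311589566902}{4525445431}\right) = - \frac{116736947629467619266}{4525445431}$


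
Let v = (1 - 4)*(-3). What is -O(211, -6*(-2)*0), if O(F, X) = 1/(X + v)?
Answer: -1/9 ≈ -0.11111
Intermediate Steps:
v = 9 (v = -3*(-3) = 9)
O(F, X) = 1/(9 + X) (O(F, X) = 1/(X + 9) = 1/(9 + X))
-O(211, -6*(-2)*0) = -1/(9 - 6*(-2)*0) = -1/(9 + 12*0) = -1/(9 + 0) = -1/9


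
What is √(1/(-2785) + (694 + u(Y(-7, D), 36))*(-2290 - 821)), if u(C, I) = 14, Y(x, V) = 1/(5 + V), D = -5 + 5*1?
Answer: I*√17083768113085/2785 ≈ 1484.1*I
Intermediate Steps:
D = 0 (D = -5 + 5 = 0)
√(1/(-2785) + (694 + u(Y(-7, D), 36))*(-2290 - 821)) = √(1/(-2785) + (694 + 14)*(-2290 - 821)) = √(-1/2785 + 708*(-3111)) = √(-1/2785 - 2202588) = √(-6134207581/2785) = I*√17083768113085/2785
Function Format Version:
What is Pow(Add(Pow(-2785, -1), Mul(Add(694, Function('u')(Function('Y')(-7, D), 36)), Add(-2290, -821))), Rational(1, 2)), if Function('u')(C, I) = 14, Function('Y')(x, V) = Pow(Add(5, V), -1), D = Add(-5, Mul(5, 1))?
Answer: Mul(Rational(1, 2785), I, Pow(17083768113085, Rational(1, 2))) ≈ Mul(1484.1, I)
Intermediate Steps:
D = 0 (D = Add(-5, 5) = 0)
Pow(Add(Pow(-2785, -1), Mul(Add(694, Function('u')(Function('Y')(-7, D), 36)), Add(-2290, -821))), Rational(1, 2)) = Pow(Add(Pow(-2785, -1), Mul(Add(694, 14), Add(-2290, -821))), Rational(1, 2)) = Pow(Add(Rational(-1, 2785), Mul(708, -3111)), Rational(1, 2)) = Pow(Add(Rational(-1, 2785), -2202588), Rational(1, 2)) = Pow(Rational(-6134207581, 2785), Rational(1, 2)) = Mul(Rational(1, 2785), I, Pow(17083768113085, Rational(1, 2)))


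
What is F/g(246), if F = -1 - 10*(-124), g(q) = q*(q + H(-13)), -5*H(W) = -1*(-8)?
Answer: 2065/100204 ≈ 0.020608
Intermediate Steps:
H(W) = -8/5 (H(W) = -(-1)*(-8)/5 = -⅕*8 = -8/5)
g(q) = q*(-8/5 + q) (g(q) = q*(q - 8/5) = q*(-8/5 + q))
F = 1239 (F = -1 + 1240 = 1239)
F/g(246) = 1239/(((⅕)*246*(-8 + 5*246))) = 1239/(((⅕)*246*(-8 + 1230))) = 1239/(((⅕)*246*1222)) = 1239/(300612/5) = 1239*(5/300612) = 2065/100204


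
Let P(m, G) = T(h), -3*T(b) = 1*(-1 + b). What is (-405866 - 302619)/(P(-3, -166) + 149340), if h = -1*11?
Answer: -708485/149344 ≈ -4.7440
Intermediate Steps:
h = -11
T(b) = 1/3 - b/3 (T(b) = -(-1 + b)/3 = 1/3 - b/3)
P(m, G) = 4 (P(m, G) = 1/3 - 1/3*(-11) = 1/3 + 11/3 = 4)
(-405866 - 302619)/(P(-3, -166) + 149340) = (-405866 - 302619)/(4 + 149340) = -708485/149344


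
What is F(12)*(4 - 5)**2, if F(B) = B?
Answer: 12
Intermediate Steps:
F(12)*(4 - 5)**2 = 12*(4 - 5)**2 = 12*(-1)**2 = 12*1 = 12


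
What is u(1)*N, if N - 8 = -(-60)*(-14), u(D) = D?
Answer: -832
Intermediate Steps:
N = -832 (N = 8 - (-60)*(-14) = 8 - 60*14 = 8 - 840 = -832)
u(1)*N = 1*(-832) = -832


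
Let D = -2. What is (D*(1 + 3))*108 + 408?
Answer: -456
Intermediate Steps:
(D*(1 + 3))*108 + 408 = -2*(1 + 3)*108 + 408 = -2*4*108 + 408 = -8*108 + 408 = -864 + 408 = -456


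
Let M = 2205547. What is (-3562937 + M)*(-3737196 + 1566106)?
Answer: 2947015855100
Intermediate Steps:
(-3562937 + M)*(-3737196 + 1566106) = (-3562937 + 2205547)*(-3737196 + 1566106) = -1357390*(-2171090) = 2947015855100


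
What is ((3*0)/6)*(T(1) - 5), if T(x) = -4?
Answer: 0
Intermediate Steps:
((3*0)/6)*(T(1) - 5) = ((3*0)/6)*(-4 - 5) = (0*(⅙))*(-9) = 0*(-9) = 0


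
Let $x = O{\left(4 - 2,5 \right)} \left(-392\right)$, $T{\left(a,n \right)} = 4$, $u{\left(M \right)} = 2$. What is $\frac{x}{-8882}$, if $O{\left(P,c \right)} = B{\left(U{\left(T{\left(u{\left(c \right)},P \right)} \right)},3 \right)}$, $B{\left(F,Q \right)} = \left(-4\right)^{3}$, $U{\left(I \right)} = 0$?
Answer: $- \frac{12544}{4441} \approx -2.8246$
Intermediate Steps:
$B{\left(F,Q \right)} = -64$
$O{\left(P,c \right)} = -64$
$x = 25088$ ($x = \left(-64\right) \left(-392\right) = 25088$)
$\frac{x}{-8882} = \frac{25088}{-8882} = 25088 \left(- \frac{1}{8882}\right) = - \frac{12544}{4441}$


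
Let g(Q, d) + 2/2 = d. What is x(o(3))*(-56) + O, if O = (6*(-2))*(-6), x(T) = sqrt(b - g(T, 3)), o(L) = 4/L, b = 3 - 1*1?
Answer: 72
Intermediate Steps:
g(Q, d) = -1 + d
b = 2 (b = 3 - 1 = 2)
x(T) = 0 (x(T) = sqrt(2 - (-1 + 3)) = sqrt(2 - 1*2) = sqrt(2 - 2) = sqrt(0) = 0)
O = 72 (O = -12*(-6) = 72)
x(o(3))*(-56) + O = 0*(-56) + 72 = 0 + 72 = 72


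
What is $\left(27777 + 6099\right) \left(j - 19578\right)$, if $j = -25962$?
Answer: $-1542713040$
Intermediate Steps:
$\left(27777 + 6099\right) \left(j - 19578\right) = \left(27777 + 6099\right) \left(-25962 - 19578\right) = 33876 \left(-45540\right) = -1542713040$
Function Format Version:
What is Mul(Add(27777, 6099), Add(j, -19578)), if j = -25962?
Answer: -1542713040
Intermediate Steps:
Mul(Add(27777, 6099), Add(j, -19578)) = Mul(Add(27777, 6099), Add(-25962, -19578)) = Mul(33876, -45540) = -1542713040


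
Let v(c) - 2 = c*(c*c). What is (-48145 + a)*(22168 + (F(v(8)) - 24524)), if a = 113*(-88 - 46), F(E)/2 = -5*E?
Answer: 474399352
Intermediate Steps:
v(c) = 2 + c**3 (v(c) = 2 + c*(c*c) = 2 + c*c**2 = 2 + c**3)
F(E) = -10*E (F(E) = 2*(-5*E) = -10*E)
a = -15142 (a = 113*(-134) = -15142)
(-48145 + a)*(22168 + (F(v(8)) - 24524)) = (-48145 - 15142)*(22168 + (-10*(2 + 8**3) - 24524)) = -63287*(22168 + (-10*(2 + 512) - 24524)) = -63287*(22168 + (-10*514 - 24524)) = -63287*(22168 + (-5140 - 24524)) = -63287*(22168 - 29664) = -63287*(-7496) = 474399352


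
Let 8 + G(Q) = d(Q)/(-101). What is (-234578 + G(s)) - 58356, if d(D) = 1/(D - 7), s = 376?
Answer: -10917655399/37269 ≈ -2.9294e+5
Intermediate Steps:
d(D) = 1/(-7 + D)
G(Q) = -8 - 1/(101*(-7 + Q)) (G(Q) = -8 + 1/((-7 + Q)*(-101)) = -8 - 1/101/(-7 + Q) = -8 - 1/(101*(-7 + Q)))
(-234578 + G(s)) - 58356 = (-234578 + (5655 - 808*376)/(101*(-7 + 376))) - 58356 = (-234578 + (1/101)*(5655 - 303808)/369) - 58356 = (-234578 + (1/101)*(1/369)*(-298153)) - 58356 = (-234578 - 298153/37269) - 58356 = -8742785635/37269 - 58356 = -10917655399/37269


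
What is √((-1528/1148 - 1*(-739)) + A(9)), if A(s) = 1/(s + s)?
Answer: √2187562790/1722 ≈ 27.161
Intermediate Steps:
A(s) = 1/(2*s)
√((-1528/1148 - 1*(-739)) + A(9)) = √((-1528/1148 - 1*(-739)) + (½)/9) = √((-1528*1/1148 + 739) + (½)*(⅑)) = √((-382/287 + 739) + 1/18) = √(211711/287 + 1/18) = √(3811085/5166) = √2187562790/1722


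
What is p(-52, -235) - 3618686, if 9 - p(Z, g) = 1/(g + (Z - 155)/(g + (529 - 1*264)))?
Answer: -8753579653/2419 ≈ -3.6187e+6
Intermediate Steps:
p(Z, g) = 9 - 1/(g + (-155 + Z)/(265 + g)) (p(Z, g) = 9 - 1/(g + (Z - 155)/(g + (529 - 1*264))) = 9 - 1/(g + (-155 + Z)/(g + (529 - 264))) = 9 - 1/(g + (-155 + Z)/(g + 265)) = 9 - 1/(g + (-155 + Z)/(265 + g)))
p(-52, -235) - 3618686 = (-1660 + 9*(-52) + 9*(-235)² + 2384*(-235))/(-155 - 52 + (-235)² + 265*(-235)) - 3618686 = (-1660 - 468 + 9*55225 - 560240)/(-155 - 52 + 55225 - 62275) - 3618686 = (-1660 - 468 + 497025 - 560240)/(-7257) - 3618686 = -1/7257*(-65343) - 3618686 = 21781/2419 - 3618686 = -8753579653/2419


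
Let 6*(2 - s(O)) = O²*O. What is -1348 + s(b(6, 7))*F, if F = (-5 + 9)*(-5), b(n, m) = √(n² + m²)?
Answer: -1388 + 850*√85/3 ≈ 1224.2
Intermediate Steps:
b(n, m) = √(m² + n²)
s(O) = 2 - O³/6 (s(O) = 2 - O²*O/6 = 2 - O³/6)
F = -20 (F = 4*(-5) = -20)
-1348 + s(b(6, 7))*F = -1348 + (2 - (7² + 6²)^(3/2)/6)*(-20) = -1348 + (2 - (49 + 36)^(3/2)/6)*(-20) = -1348 + (2 - 85*√85/6)*(-20) = -1348 + (-40 + 850*√85/3) = -1388 + 850*√85/3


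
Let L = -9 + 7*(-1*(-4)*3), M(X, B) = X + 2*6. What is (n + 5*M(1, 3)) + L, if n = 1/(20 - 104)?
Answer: 11759/84 ≈ 139.99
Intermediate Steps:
M(X, B) = 12 + X (M(X, B) = X + 12 = 12 + X)
n = -1/84 (n = 1/(-84) = -1/84 ≈ -0.011905)
L = 75 (L = -9 + 7*(4*3) = -9 + 7*12 = -9 + 84 = 75)
(n + 5*M(1, 3)) + L = (-1/84 + 5*(12 + 1)) + 75 = (-1/84 + 5*13) + 75 = (-1/84 + 65) + 75 = 5459/84 + 75 = 11759/84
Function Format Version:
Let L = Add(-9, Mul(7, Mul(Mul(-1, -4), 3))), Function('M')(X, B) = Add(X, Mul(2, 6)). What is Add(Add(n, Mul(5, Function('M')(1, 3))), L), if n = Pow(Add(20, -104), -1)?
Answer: Rational(11759, 84) ≈ 139.99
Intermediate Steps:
Function('M')(X, B) = Add(12, X) (Function('M')(X, B) = Add(X, 12) = Add(12, X))
n = Rational(-1, 84) (n = Pow(-84, -1) = Rational(-1, 84) ≈ -0.011905)
L = 75 (L = Add(-9, Mul(7, Mul(4, 3))) = Add(-9, Mul(7, 12)) = Add(-9, 84) = 75)
Add(Add(n, Mul(5, Function('M')(1, 3))), L) = Add(Add(Rational(-1, 84), Mul(5, Add(12, 1))), 75) = Add(Add(Rational(-1, 84), Mul(5, 13)), 75) = Add(Add(Rational(-1, 84), 65), 75) = Add(Rational(5459, 84), 75) = Rational(11759, 84)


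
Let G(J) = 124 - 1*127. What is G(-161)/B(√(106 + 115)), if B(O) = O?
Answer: -3*√221/221 ≈ -0.20180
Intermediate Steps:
G(J) = -3 (G(J) = 124 - 127 = -3)
G(-161)/B(√(106 + 115)) = -3/√(106 + 115) = -3*√221/221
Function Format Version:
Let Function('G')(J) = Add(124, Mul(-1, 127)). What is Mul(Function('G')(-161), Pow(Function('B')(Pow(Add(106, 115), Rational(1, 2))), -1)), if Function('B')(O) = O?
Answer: Mul(Rational(-3, 221), Pow(221, Rational(1, 2))) ≈ -0.20180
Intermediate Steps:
Function('G')(J) = -3 (Function('G')(J) = Add(124, -127) = -3)
Mul(Function('G')(-161), Pow(Function('B')(Pow(Add(106, 115), Rational(1, 2))), -1)) = Mul(-3, Pow(Pow(Add(106, 115), Rational(1, 2)), -1)) = Mul(-3, Pow(Pow(221, Rational(1, 2)), -1)) = Mul(-3, Mul(Rational(1, 221), Pow(221, Rational(1, 2)))) = Mul(Rational(-3, 221), Pow(221, Rational(1, 2)))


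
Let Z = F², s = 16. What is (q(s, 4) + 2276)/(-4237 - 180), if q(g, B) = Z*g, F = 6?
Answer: -2852/4417 ≈ -0.64569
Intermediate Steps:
Z = 36 (Z = 6² = 36)
q(g, B) = 36*g
(q(s, 4) + 2276)/(-4237 - 180) = (36*16 + 2276)/(-4237 - 180) = (576 + 2276)/(-4417) = 2852*(-1/4417) = -2852/4417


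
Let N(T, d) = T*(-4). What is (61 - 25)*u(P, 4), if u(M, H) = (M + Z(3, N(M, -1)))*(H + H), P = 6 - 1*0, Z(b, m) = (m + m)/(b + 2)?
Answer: -5184/5 ≈ -1036.8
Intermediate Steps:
N(T, d) = -4*T
Z(b, m) = 2*m/(2 + b) (Z(b, m) = (2*m)/(2 + b) = 2*m/(2 + b))
P = 6 (P = 6 + 0 = 6)
u(M, H) = -6*H*M/5 (u(M, H) = (M + 2*(-4*M)/(2 + 3))*(H + H) = (M + 2*(-4*M)/5)*(2*H) = (M + 2*(-4*M)*(⅕))*(2*H) = (M - 8*M/5)*(2*H) = (-3*M/5)*(2*H) = -6*H*M/5)
(61 - 25)*u(P, 4) = (61 - 25)*(-6/5*4*6) = 36*(-144/5) = -5184/5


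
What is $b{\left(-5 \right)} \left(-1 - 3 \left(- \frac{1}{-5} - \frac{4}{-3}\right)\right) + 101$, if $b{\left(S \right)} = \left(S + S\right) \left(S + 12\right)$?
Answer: $493$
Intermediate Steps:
$b{\left(S \right)} = 2 S \left(12 + S\right)$
$b{\left(-5 \right)} \left(-1 - 3 \left(- \frac{1}{-5} - \frac{4}{-3}\right)\right) + 101 = 2 \left(-5\right) \left(12 - 5\right) \left(-1 - 3 \left(- \frac{1}{-5} - \frac{4}{-3}\right)\right) + 101 = 2 \left(-5\right) 7 \left(-1 - 3 \left(\left(-1\right) \left(- \frac{1}{5}\right) - - \frac{4}{3}\right)\right) + 101 = - 70 \left(-1 - 3 \left(\frac{1}{5} + \frac{4}{3}\right)\right) + 101 = - 70 \left(-1 - \frac{23}{5}\right) + 101 = \left(-70\right) \left(- \frac{28}{5}\right) + 101 = 392 + 101 = 493$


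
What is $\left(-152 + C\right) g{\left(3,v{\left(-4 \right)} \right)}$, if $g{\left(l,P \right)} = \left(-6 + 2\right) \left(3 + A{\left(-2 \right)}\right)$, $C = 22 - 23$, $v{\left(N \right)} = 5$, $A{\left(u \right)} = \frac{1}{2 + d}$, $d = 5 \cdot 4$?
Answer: $\frac{20502}{11} \approx 1863.8$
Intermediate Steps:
$d = 20$
$A{\left(u \right)} = \frac{1}{22}$ ($A{\left(u \right)} = \frac{1}{2 + 20} = \frac{1}{22}$)
$C = -1$ ($C = 22 - 23 = -1$)
$g{\left(l,P \right)} = - \frac{134}{11}$ ($g{\left(l,P \right)} = \left(-6 + 2\right) \left(3 + \frac{1}{22}\right) = \left(-4\right) \frac{67}{22} = - \frac{134}{11}$)
$\left(-152 + C\right) g{\left(3,v{\left(-4 \right)} \right)} = \left(-152 - 1\right) \left(- \frac{134}{11}\right) = \left(-153\right) \left(- \frac{134}{11}\right) = \frac{20502}{11}$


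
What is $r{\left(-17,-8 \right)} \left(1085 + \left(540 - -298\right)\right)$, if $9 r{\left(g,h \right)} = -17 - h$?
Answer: $-1923$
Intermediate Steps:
$r{\left(g,h \right)} = - \frac{17}{9} - \frac{h}{9}$ ($r{\left(g,h \right)} = \frac{-17 - h}{9} = - \frac{17}{9} - \frac{h}{9}$)
$r{\left(-17,-8 \right)} \left(1085 + \left(540 - -298\right)\right) = \left(- \frac{17}{9} - - \frac{8}{9}\right) \left(1085 + \left(540 - -298\right)\right) = \left(- \frac{17}{9} + \frac{8}{9}\right) \left(1085 + \left(540 + 298\right)\right) = - (1085 + 838) = \left(-1\right) 1923 = -1923$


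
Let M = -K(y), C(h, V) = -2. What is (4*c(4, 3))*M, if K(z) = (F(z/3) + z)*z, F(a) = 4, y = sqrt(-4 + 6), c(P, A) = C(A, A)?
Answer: 16 + 32*sqrt(2) ≈ 61.255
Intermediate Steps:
c(P, A) = -2
y = sqrt(2) ≈ 1.4142
K(z) = z*(4 + z) (K(z) = (4 + z)*z = z*(4 + z))
M = -sqrt(2)*(4 + sqrt(2)) ≈ -7.6569
(4*c(4, 3))*M = (4*(-2))*(-2 - 4*sqrt(2)) = -8*(-2 - 4*sqrt(2)) = 16 + 32*sqrt(2)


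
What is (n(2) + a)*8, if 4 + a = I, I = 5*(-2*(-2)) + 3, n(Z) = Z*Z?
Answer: 184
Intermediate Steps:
n(Z) = Z²
I = 23 (I = 5*4 + 3 = 20 + 3 = 23)
a = 19 (a = -4 + 23 = 19)
(n(2) + a)*8 = (2² + 19)*8 = (4 + 19)*8 = 23*8 = 184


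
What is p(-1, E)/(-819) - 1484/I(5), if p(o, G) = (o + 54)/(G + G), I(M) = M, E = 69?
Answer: -167724913/565110 ≈ -296.80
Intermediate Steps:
p(o, G) = (54 + o)/(2*G) (p(o, G) = (54 + o)/((2*G)) = (54 + o)*(1/(2*G)) = (54 + o)/(2*G))
p(-1, E)/(-819) - 1484/I(5) = ((½)*(54 - 1)/69)/(-819) - 1484/5 = ((½)*(1/69)*53)*(-1/819) - 1484*⅕ = (53/138)*(-1/819) - 1484/5 = -53/113022 - 1484/5 = -167724913/565110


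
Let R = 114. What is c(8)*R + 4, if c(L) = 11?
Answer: 1258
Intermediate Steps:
c(8)*R + 4 = 11*114 + 4 = 1254 + 4 = 1258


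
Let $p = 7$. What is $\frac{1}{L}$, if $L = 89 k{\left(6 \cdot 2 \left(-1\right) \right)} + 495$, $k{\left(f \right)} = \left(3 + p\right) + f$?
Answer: $\frac{1}{317} \approx 0.0031546$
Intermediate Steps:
$k{\left(f \right)} = 10 + f$ ($k{\left(f \right)} = \left(3 + 7\right) + f = 10 + f$)
$L = 317$ ($L = 89 \left(10 + 6 \cdot 2 \left(-1\right)\right) + 495 = 89 \left(10 + 12 \left(-1\right)\right) + 495 = 89 \left(10 - 12\right) + 495 = 89 \left(-2\right) + 495 = -178 + 495 = 317$)
$\frac{1}{L} = \frac{1}{317}$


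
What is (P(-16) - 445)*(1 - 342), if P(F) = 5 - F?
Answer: 144584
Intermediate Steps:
(P(-16) - 445)*(1 - 342) = ((5 - 1*(-16)) - 445)*(1 - 342) = ((5 + 16) - 445)*(-341) = (21 - 445)*(-341) = -424*(-341) = 144584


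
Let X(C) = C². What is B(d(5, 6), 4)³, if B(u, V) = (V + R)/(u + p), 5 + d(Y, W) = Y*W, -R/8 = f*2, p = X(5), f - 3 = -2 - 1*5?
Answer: 39304/15625 ≈ 2.5155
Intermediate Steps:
f = -4 (f = 3 + (-2 - 1*5) = 3 + (-2 - 5) = 3 - 7 = -4)
p = 25 (p = 5² = 25)
R = 64 (R = -(-32)*2 = -8*(-8) = 64)
d(Y, W) = -5 + W*Y (d(Y, W) = -5 + Y*W = -5 + W*Y)
B(u, V) = (64 + V)/(25 + u) (B(u, V) = (V + 64)/(u + 25) = (64 + V)/(25 + u))
B(d(5, 6), 4)³ = ((64 + 4)/(25 + (-5 + 6*5)))³ = (68/(25 + (-5 + 30)))³ = (68/(25 + 25))³ = (68/50)³ = ((1/50)*68)³ = (34/25)³ = 39304/15625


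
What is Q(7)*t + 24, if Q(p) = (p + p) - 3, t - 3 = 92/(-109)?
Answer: 5201/109 ≈ 47.716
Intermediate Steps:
t = 235/109 (t = 3 + 92/(-109) = 3 + 92*(-1/109) = 3 - 92/109 = 235/109 ≈ 2.1560)
Q(p) = -3 + 2*p (Q(p) = 2*p - 3 = -3 + 2*p)
Q(7)*t + 24 = (-3 + 2*7)*(235/109) + 24 = (-3 + 14)*(235/109) + 24 = 11*(235/109) + 24 = 2585/109 + 24 = 5201/109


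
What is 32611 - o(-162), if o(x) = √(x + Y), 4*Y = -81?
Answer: 32611 - 27*I/2 ≈ 32611.0 - 13.5*I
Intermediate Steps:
Y = -81/4 (Y = (¼)*(-81) = -81/4 ≈ -20.250)
o(x) = √(-81/4 + x) (o(x) = √(x - 81/4) = √(-81/4 + x))
32611 - o(-162) = 32611 - √(-81 + 4*(-162))/2 = 32611 - √(-81 - 648)/2 = 32611 - √(-729)/2 = 32611 - 27*I/2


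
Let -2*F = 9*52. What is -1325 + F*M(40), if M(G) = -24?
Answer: 4291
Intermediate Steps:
F = -234 (F = -9*52/2 = -½*468 = -234)
-1325 + F*M(40) = -1325 - 234*(-24) = -1325 + 5616 = 4291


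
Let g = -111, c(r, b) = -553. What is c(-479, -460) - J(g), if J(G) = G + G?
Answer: -331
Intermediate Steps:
J(G) = 2*G
c(-479, -460) - J(g) = -553 - 2*(-111) = -553 - 1*(-222) = -553 + 222 = -331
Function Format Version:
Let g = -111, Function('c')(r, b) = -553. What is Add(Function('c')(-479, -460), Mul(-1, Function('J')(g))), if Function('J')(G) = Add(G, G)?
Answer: -331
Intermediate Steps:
Function('J')(G) = Mul(2, G)
Add(Function('c')(-479, -460), Mul(-1, Function('J')(g))) = Add(-553, Mul(-1, Mul(2, -111))) = Add(-553, Mul(-1, -222)) = Add(-553, 222) = -331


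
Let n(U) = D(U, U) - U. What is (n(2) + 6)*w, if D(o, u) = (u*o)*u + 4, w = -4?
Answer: -64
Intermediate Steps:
D(o, u) = 4 + o*u² (D(o, u) = (o*u)*u + 4 = o*u² + 4 = 4 + o*u²)
n(U) = 4 + U³ - U (n(U) = (4 + U*U²) - U = (4 + U³) - U = 4 + U³ - U)
(n(2) + 6)*w = ((4 + 2³ - 1*2) + 6)*(-4) = ((4 + 8 - 2) + 6)*(-4) = (10 + 6)*(-4) = 16*(-4) = -64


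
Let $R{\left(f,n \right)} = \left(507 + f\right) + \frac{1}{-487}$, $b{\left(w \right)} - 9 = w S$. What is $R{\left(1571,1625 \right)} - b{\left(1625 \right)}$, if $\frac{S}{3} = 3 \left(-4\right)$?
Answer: $\frac{29497102}{487} \approx 60569.0$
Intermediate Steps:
$S = -36$ ($S = 3 \cdot 3 \left(-4\right) = 3 \left(-12\right) = -36$)
$b{\left(w \right)} = 9 - 36 w$ ($b{\left(w \right)} = 9 + w \left(-36\right) = 9 - 36 w$)
$R{\left(f,n \right)} = \frac{246908}{487} + f$ ($R{\left(f,n \right)} = \left(507 + f\right) - \frac{1}{487} = \frac{246908}{487} + f$)
$R{\left(1571,1625 \right)} - b{\left(1625 \right)} = \left(\frac{246908}{487} + 1571\right) - \left(9 - 58500\right) = \frac{1011985}{487} - \left(9 - 58500\right) = \frac{1011985}{487} - -58491 = \frac{1011985}{487} + 58491 = \frac{29497102}{487}$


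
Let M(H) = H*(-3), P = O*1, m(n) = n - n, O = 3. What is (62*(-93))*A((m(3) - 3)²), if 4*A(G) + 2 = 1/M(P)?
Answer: 18259/6 ≈ 3043.2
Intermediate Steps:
m(n) = 0
P = 3 (P = 3*1 = 3)
M(H) = -3*H
A(G) = -19/36 (A(G) = -½ + 1/(4*((-3*3))) = -½ + (¼)/(-9) = -½ + (¼)*(-⅑) = -½ - 1/36 = -19/36)
(62*(-93))*A((m(3) - 3)²) = (62*(-93))*(-19/36) = -5766*(-19/36) = 18259/6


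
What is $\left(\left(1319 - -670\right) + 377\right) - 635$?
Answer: $1731$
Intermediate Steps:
$\left(\left(1319 - -670\right) + 377\right) - 635 = \left(\left(1319 + 670\right) + 377\right) - 635 = \left(1989 + 377\right) - 635 = 2366 - 635 = 1731$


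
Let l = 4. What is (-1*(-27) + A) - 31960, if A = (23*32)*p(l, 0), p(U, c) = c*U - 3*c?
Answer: -31933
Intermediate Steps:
p(U, c) = -3*c + U*c (p(U, c) = U*c - 3*c = -3*c + U*c)
A = 0 (A = (23*32)*(0*(-3 + 4)) = 736*(0*1) = 736*0 = 0)
(-1*(-27) + A) - 31960 = (-1*(-27) + 0) - 31960 = (27 + 0) - 31960 = 27 - 31960 = -31933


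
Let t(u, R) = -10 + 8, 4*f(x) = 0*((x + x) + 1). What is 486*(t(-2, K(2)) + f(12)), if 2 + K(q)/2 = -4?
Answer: -972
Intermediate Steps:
K(q) = -12 (K(q) = -4 + 2*(-4) = -4 - 8 = -12)
f(x) = 0 (f(x) = (0*((x + x) + 1))/4 = (0*(2*x + 1))/4 = (0*(1 + 2*x))/4 = (1/4)*0 = 0)
t(u, R) = -2
486*(t(-2, K(2)) + f(12)) = 486*(-2 + 0) = 486*(-2) = -972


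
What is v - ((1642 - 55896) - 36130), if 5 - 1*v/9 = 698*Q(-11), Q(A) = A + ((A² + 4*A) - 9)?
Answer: -267645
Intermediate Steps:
Q(A) = -9 + A² + 5*A (Q(A) = A + (-9 + A² + 4*A) = -9 + A² + 5*A)
v = -358029 (v = 45 - 6282*(-9 + (-11)² + 5*(-11)) = 45 - 6282*(-9 + 121 - 55) = 45 - 6282*57 = 45 - 9*39786 = 45 - 358074 = -358029)
v - ((1642 - 55896) - 36130) = -358029 - ((1642 - 55896) - 36130) = -358029 - (-54254 - 36130) = -358029 - 1*(-90384) = -358029 + 90384 = -267645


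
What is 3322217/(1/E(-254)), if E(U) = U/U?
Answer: 3322217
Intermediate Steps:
E(U) = 1
3322217/(1/E(-254)) = 3322217/(1/1) = 3322217/1 = 3322217*1 = 3322217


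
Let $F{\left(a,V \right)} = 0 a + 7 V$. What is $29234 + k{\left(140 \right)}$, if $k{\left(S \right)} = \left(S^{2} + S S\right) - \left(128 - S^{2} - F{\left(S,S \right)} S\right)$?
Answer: $225106$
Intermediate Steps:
$F{\left(a,V \right)} = 7 V$ ($F{\left(a,V \right)} = 0 + 7 V = 7 V$)
$k{\left(S \right)} = -128 + 10 S^{2}$ ($k{\left(S \right)} = \left(S^{2} + S S\right) - \left(128 - S^{2} - 7 S S\right) = \left(S^{2} + S^{2}\right) + \left(\left(S^{2} + 7 S^{2}\right) - 128\right) = 2 S^{2} + \left(8 S^{2} - 128\right) = 2 S^{2} + \left(-128 + 8 S^{2}\right) = -128 + 10 S^{2}$)
$29234 + k{\left(140 \right)} = 29234 - \left(128 - 10 \cdot 140^{2}\right) = 29234 + \left(-128 + 10 \cdot 19600\right) = 29234 + \left(-128 + 196000\right) = 29234 + 195872 = 225106$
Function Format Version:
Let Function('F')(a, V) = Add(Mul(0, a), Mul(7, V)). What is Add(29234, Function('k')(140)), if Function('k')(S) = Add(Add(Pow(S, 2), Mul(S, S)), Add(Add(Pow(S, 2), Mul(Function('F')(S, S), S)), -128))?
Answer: 225106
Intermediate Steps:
Function('F')(a, V) = Mul(7, V) (Function('F')(a, V) = Add(0, Mul(7, V)) = Mul(7, V))
Function('k')(S) = Add(-128, Mul(10, Pow(S, 2))) (Function('k')(S) = Add(Add(Pow(S, 2), Mul(S, S)), Add(Add(Pow(S, 2), Mul(Mul(7, S), S)), -128)) = Add(Add(Pow(S, 2), Pow(S, 2)), Add(Add(Pow(S, 2), Mul(7, Pow(S, 2))), -128)) = Add(Mul(2, Pow(S, 2)), Add(Mul(8, Pow(S, 2)), -128)) = Add(Mul(2, Pow(S, 2)), Add(-128, Mul(8, Pow(S, 2)))) = Add(-128, Mul(10, Pow(S, 2))))
Add(29234, Function('k')(140)) = Add(29234, Add(-128, Mul(10, Pow(140, 2)))) = Add(29234, Add(-128, Mul(10, 19600))) = Add(29234, Add(-128, 196000)) = Add(29234, 195872) = 225106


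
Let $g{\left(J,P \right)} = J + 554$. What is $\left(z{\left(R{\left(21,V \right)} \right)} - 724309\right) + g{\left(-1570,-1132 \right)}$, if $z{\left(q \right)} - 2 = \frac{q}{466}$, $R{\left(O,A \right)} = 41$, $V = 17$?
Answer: $- \frac{338000477}{466} \approx -7.2532 \cdot 10^{5}$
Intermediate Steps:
$z{\left(q \right)} = 2 + \frac{q}{466}$
$g{\left(J,P \right)} = 554 + J$
$\left(z{\left(R{\left(21,V \right)} \right)} - 724309\right) + g{\left(-1570,-1132 \right)} = \left(\left(2 + \frac{1}{466} \cdot 41\right) - 724309\right) + \left(554 - 1570\right) = \left(\left(2 + \frac{41}{466}\right) - 724309\right) - 1016 = \left(\frac{973}{466} - 724309\right) - 1016 = - \frac{337527021}{466} - 1016 = - \frac{338000477}{466}$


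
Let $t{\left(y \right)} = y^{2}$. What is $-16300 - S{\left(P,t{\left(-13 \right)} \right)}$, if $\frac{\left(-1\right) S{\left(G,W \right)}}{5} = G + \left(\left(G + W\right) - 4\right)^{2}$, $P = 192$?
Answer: $621905$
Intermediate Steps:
$S{\left(G,W \right)} = - 5 G - 5 \left(-4 + G + W\right)^{2}$ ($S{\left(G,W \right)} = - 5 \left(G + \left(\left(G + W\right) - 4\right)^{2}\right) = - 5 \left(G + \left(-4 + G + W\right)^{2}\right) = - 5 G - 5 \left(-4 + G + W\right)^{2}$)
$-16300 - S{\left(P,t{\left(-13 \right)} \right)} = -16300 - \left(\left(-5\right) 192 - 5 \left(-4 + 192 + \left(-13\right)^{2}\right)^{2}\right) = -16300 - \left(-960 - 5 \left(-4 + 192 + 169\right)^{2}\right) = -16300 - \left(-960 - 5 \cdot 357^{2}\right) = -16300 - \left(-960 - 637245\right) = -16300 - -638205 = -16300 + 638205 = 621905$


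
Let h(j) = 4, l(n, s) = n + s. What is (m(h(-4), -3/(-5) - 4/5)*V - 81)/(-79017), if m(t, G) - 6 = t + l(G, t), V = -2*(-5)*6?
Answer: -249/26339 ≈ -0.0094537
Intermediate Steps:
V = 60 (V = 10*6 = 60)
m(t, G) = 6 + G + 2*t (m(t, G) = 6 + (t + (G + t)) = 6 + (G + 2*t) = 6 + G + 2*t)
(m(h(-4), -3/(-5) - 4/5)*V - 81)/(-79017) = ((6 + (-3/(-5) - 4/5) + 2*4)*60 - 81)/(-79017) = ((6 + (-3*(-⅕) - 4*⅕) + 8)*60 - 81)*(-1/79017) = ((6 + (⅗ - ⅘) + 8)*60 - 81)*(-1/79017) = ((6 - ⅕ + 8)*60 - 81)*(-1/79017) = ((69/5)*60 - 81)*(-1/79017) = (828 - 81)*(-1/79017) = 747*(-1/79017) = -249/26339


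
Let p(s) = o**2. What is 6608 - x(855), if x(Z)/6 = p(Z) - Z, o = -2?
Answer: 11714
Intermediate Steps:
p(s) = 4 (p(s) = (-2)**2 = 4)
x(Z) = 24 - 6*Z (x(Z) = 6*(4 - Z) = 24 - 6*Z)
6608 - x(855) = 6608 - (24 - 6*855) = 6608 - (24 - 5130) = 6608 - 1*(-5106) = 6608 + 5106 = 11714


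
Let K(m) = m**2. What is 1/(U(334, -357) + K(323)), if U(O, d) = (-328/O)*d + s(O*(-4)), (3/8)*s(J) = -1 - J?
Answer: 167/18076011 ≈ 9.2388e-6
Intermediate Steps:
s(J) = -8/3 - 8*J/3 (s(J) = 8*(-1 - J)/3 = -8/3 - 8*J/3)
U(O, d) = -8/3 + 32*O/3 - 328*d/O (U(O, d) = (-328/O)*d + (-8/3 - 8*O*(-4)/3) = -328*d/O + (-8/3 - (-32)*O/3) = -328*d/O + (-8/3 + 32*O/3) = -8/3 + 32*O/3 - 328*d/O)
1/(U(334, -357) + K(323)) = 1/((-8/3 + (32/3)*334 - 328*(-357)/334) + 323**2) = 1/((-8/3 + 10688/3 - 328*(-357)*1/334) + 104329) = 1/((-8/3 + 10688/3 + 58548/167) + 104329) = 1/(653068/167 + 104329) = 1/(18076011/167) = 167/18076011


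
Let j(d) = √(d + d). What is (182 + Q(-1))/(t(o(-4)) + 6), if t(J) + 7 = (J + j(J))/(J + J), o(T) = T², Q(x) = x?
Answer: -2896/7 - 724*√2/7 ≈ -559.98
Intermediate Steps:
j(d) = √2*√d (j(d) = √(2*d) = √2*√d)
t(J) = -7 + (J + √2*√J)/(2*J) (t(J) = -7 + (J + √2*√J)/(J + J) = -7 + (J + √2*√J)/((2*J)) = -7 + (J + √2*√J)*(1/(2*J)) = -7 + (J + √2*√J)/(2*J))
(182 + Q(-1))/(t(o(-4)) + 6) = (182 - 1)/((-13/2 + √2/(2*√((-4)²))) + 6) = 181/((-13/2 + √2/(2*√16)) + 6) = 181/((-13/2 + (½)*√2*(¼)) + 6) = 181/((-13/2 + √2/8) + 6) = 181/(-½ + √2/8)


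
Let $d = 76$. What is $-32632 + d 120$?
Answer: $-23512$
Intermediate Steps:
$-32632 + d 120 = -32632 + 76 \cdot 120 = -32632 + 9120 = -23512$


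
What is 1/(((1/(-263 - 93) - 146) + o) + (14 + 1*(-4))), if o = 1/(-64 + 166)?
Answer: -18156/2469089 ≈ -0.0073533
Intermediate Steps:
o = 1/102 ≈ 0.0098039
1/(((1/(-263 - 93) - 146) + o) + (14 + 1*(-4))) = 1/(((1/(-263 - 93) - 146) + 1/102) + (14 + 1*(-4))) = 1/(((1/(-356) - 146) + 1/102) + (14 - 4)) = 1/(((-1/356 - 146) + 1/102) + 10) = 1/((-51977/356 + 1/102) + 10) = 1/(-2650649/18156 + 10) = 1/(-2469089/18156) = -18156/2469089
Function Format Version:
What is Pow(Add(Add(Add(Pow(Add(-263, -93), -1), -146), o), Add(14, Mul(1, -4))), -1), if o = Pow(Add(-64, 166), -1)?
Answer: Rational(-18156, 2469089) ≈ -0.0073533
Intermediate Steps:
o = Rational(1, 102) (o = Pow(102, -1) = Rational(1, 102) ≈ 0.0098039)
Pow(Add(Add(Add(Pow(Add(-263, -93), -1), -146), o), Add(14, Mul(1, -4))), -1) = Pow(Add(Add(Add(Pow(Add(-263, -93), -1), -146), Rational(1, 102)), Add(14, Mul(1, -4))), -1) = Pow(Add(Add(Add(Pow(-356, -1), -146), Rational(1, 102)), Add(14, -4)), -1) = Pow(Add(Add(Add(Rational(-1, 356), -146), Rational(1, 102)), 10), -1) = Pow(Add(Add(Rational(-51977, 356), Rational(1, 102)), 10), -1) = Pow(Add(Rational(-2650649, 18156), 10), -1) = Pow(Rational(-2469089, 18156), -1) = Rational(-18156, 2469089)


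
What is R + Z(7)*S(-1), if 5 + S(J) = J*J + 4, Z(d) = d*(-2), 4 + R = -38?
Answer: -42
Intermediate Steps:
R = -42 (R = -4 - 38 = -42)
Z(d) = -2*d
S(J) = -1 + J² (S(J) = -5 + (J*J + 4) = -5 + (J² + 4) = -5 + (4 + J²) = -1 + J²)
R + Z(7)*S(-1) = -42 + (-2*7)*(-1 + (-1)²) = -42 - 14*(-1 + 1) = -42 - 14*0 = -42 + 0 = -42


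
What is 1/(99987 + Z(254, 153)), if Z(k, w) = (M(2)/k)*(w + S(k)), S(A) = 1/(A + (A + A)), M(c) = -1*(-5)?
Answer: 193548/19352866811 ≈ 1.0001e-5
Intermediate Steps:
M(c) = 5
S(A) = 1/(3*A) (S(A) = 1/(A + 2*A) = 1/(3*A))
Z(k, w) = 5*(w + 1/(3*k))/k (Z(k, w) = (5/k)*(w + 1/(3*k)) = 5*(w + 1/(3*k))/k)
1/(99987 + Z(254, 153)) = 1/(99987 + (5/3)*(1 + 3*254*153)/254**2) = 1/(99987 + (5/3)*(1/64516)*(1 + 116586)) = 1/(99987 + (5/3)*(1/64516)*116587) = 1/(99987 + 582935/193548) = 1/(19352866811/193548) = 193548/19352866811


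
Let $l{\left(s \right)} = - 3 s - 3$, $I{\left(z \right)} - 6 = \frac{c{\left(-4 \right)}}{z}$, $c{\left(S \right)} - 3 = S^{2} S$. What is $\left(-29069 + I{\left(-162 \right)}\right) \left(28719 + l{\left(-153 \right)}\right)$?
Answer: $- \frac{45786710125}{54} \approx -8.479 \cdot 10^{8}$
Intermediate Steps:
$c{\left(S \right)} = 3 + S^{3}$ ($c{\left(S \right)} = 3 + S^{2} S = 3 + S^{3}$)
$I{\left(z \right)} = 6 - \frac{61}{z}$ ($I{\left(z \right)} = 6 + \frac{3 + \left(-4\right)^{3}}{z} = 6 + \frac{3 - 64}{z} = 6 - \frac{61}{z}$)
$l{\left(s \right)} = -3 - 3 s$
$\left(-29069 + I{\left(-162 \right)}\right) \left(28719 + l{\left(-153 \right)}\right) = \left(-29069 + \left(6 - \frac{61}{-162}\right)\right) \left(28719 - -456\right) = \left(-29069 + \left(6 - - \frac{61}{162}\right)\right) \left(28719 + \left(-3 + 459\right)\right) = \left(-29069 + \left(6 + \frac{61}{162}\right)\right) \left(28719 + 456\right) = \left(-29069 + \frac{1033}{162}\right) 29175 = \left(- \frac{4708145}{162}\right) 29175 = - \frac{45786710125}{54}$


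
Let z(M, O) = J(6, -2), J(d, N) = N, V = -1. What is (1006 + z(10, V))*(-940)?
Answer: -943760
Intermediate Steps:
z(M, O) = -2
(1006 + z(10, V))*(-940) = (1006 - 2)*(-940) = 1004*(-940) = -943760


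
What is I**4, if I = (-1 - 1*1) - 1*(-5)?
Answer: 81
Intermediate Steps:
I = 3 (I = (-1 - 1) + 5 = -2 + 5 = 3)
I**4 = 3**4 = 81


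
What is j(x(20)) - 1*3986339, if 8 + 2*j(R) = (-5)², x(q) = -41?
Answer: -7972661/2 ≈ -3.9863e+6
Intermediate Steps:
j(R) = 17/2 (j(R) = -4 + (½)*(-5)² = -4 + (½)*25 = -4 + 25/2 = 17/2)
j(x(20)) - 1*3986339 = 17/2 - 1*3986339 = 17/2 - 3986339 = -7972661/2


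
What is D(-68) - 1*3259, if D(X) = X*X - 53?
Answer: 1312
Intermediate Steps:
D(X) = -53 + X² (D(X) = X² - 53 = -53 + X²)
D(-68) - 1*3259 = (-53 + (-68)²) - 1*3259 = (-53 + 4624) - 3259 = 4571 - 3259 = 1312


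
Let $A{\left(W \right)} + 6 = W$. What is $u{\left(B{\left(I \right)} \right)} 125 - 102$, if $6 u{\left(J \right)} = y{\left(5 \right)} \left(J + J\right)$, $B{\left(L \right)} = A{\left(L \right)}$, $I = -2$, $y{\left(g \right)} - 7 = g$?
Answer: $-4102$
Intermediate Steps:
$A{\left(W \right)} = -6 + W$
$y{\left(g \right)} = 7 + g$
$B{\left(L \right)} = -6 + L$
$u{\left(J \right)} = 4 J$ ($u{\left(J \right)} = \frac{\left(7 + 5\right) \left(J + J\right)}{6} = \frac{12 \cdot 2 J}{6} = \frac{24 J}{6} = 4 J$)
$u{\left(B{\left(I \right)} \right)} 125 - 102 = 4 \left(-6 - 2\right) 125 - 102 = 4 \left(-8\right) 125 - 102 = \left(-32\right) 125 - 102 = -4000 - 102 = -4102$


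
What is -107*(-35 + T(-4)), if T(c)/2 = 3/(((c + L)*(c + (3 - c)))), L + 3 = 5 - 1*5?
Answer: 26429/7 ≈ 3775.6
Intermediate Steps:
L = -3 (L = -3 + (5 - 1*5) = -3 + (5 - 5) = -3 + 0 = -3)
T(c) = 6/(-9 + 3*c) (T(c) = 2*(3/(((c - 3)*(c + (3 - c))))) = 2*(3/(((-3 + c)*3))) = 2*(3/(-9 + 3*c)) = 6/(-9 + 3*c))
-107*(-35 + T(-4)) = -107*(-35 + 2/(-3 - 4)) = -107*(-35 + 2/(-7)) = -107*(-35 + 2*(-1/7)) = -107*(-35 - 2/7) = -107*(-247/7) = 26429/7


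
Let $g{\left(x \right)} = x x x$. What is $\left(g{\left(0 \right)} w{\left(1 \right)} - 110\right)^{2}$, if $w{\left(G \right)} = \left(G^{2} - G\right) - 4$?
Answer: $12100$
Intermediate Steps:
$w{\left(G \right)} = -4 + G^{2} - G$
$g{\left(x \right)} = x^{3}$ ($g{\left(x \right)} = x^{2} x = x^{3}$)
$\left(g{\left(0 \right)} w{\left(1 \right)} - 110\right)^{2} = \left(0^{3} \left(-4 + 1^{2} - 1\right) - 110\right)^{2} = \left(0 \left(-4 + 1 - 1\right) - 110\right)^{2} = \left(0 \left(-4\right) - 110\right)^{2} = \left(0 - 110\right)^{2} = \left(-110\right)^{2} = 12100$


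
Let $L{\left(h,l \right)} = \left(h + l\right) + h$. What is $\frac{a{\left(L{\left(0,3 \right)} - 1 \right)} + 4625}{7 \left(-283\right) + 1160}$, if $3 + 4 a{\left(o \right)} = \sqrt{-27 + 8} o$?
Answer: $- \frac{18497}{3284} - \frac{i \sqrt{19}}{1642} \approx -5.6325 - 0.0026546 i$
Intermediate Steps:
$L{\left(h,l \right)} = l + 2 h$
$a{\left(o \right)} = - \frac{3}{4} + \frac{i o \sqrt{19}}{4}$ ($a{\left(o \right)} = - \frac{3}{4} + \frac{\sqrt{-27 + 8} o}{4} = - \frac{3}{4} + \frac{\sqrt{-19} o}{4} = - \frac{3}{4} + \frac{i \sqrt{19} o}{4} = - \frac{3}{4} + \frac{i o \sqrt{19}}{4}$)
$\frac{a{\left(L{\left(0,3 \right)} - 1 \right)} + 4625}{7 \left(-283\right) + 1160} = \frac{\left(- \frac{3}{4} + \frac{i \left(\left(3 + 2 \cdot 0\right) - 1\right) \sqrt{19}}{4}\right) + 4625}{7 \left(-283\right) + 1160} = \frac{\left(- \frac{3}{4} + \frac{i \left(\left(3 + 0\right) - 1\right) \sqrt{19}}{4}\right) + 4625}{-1981 + 1160} = \frac{\left(- \frac{3}{4} + \frac{i \left(3 - 1\right) \sqrt{19}}{4}\right) + 4625}{-821} = \left(\left(- \frac{3}{4} + \frac{1}{4} i 2 \sqrt{19}\right) + 4625\right) \left(- \frac{1}{821}\right) = \left(\left(- \frac{3}{4} + \frac{i \sqrt{19}}{2}\right) + 4625\right) \left(- \frac{1}{821}\right) = \left(\frac{18497}{4} + \frac{i \sqrt{19}}{2}\right) \left(- \frac{1}{821}\right) = - \frac{18497}{3284} - \frac{i \sqrt{19}}{1642}$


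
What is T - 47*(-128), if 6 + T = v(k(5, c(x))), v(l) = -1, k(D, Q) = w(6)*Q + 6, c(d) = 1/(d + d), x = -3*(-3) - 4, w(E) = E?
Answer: 6009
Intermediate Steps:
x = 5 (x = 9 - 4 = 5)
c(d) = 1/(2*d)
k(D, Q) = 6 + 6*Q (k(D, Q) = 6*Q + 6 = 6 + 6*Q)
T = -7 (T = -6 - 1 = -7)
T - 47*(-128) = -7 - 47*(-128) = -7 + 6016 = 6009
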